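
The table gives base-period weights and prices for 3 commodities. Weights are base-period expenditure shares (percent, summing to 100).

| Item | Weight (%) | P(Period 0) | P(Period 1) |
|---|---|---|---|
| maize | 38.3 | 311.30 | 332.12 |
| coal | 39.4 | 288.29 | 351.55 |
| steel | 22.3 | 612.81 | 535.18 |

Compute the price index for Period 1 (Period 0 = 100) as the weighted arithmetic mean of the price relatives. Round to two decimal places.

maize: 38.3 × (332.12/311.30) = 38.3 × 1.066881 = 40.8615
coal: 39.4 × (351.55/288.29) = 39.4 × 1.219432 = 48.0456
steel: 22.3 × (535.18/612.81) = 22.3 × 0.873321 = 19.4751
Index = Σ wᵢ·(p₁ᵢ/p₀ᵢ) = 40.8615 + 48.0456 + 19.4751 = 108.3822

108.38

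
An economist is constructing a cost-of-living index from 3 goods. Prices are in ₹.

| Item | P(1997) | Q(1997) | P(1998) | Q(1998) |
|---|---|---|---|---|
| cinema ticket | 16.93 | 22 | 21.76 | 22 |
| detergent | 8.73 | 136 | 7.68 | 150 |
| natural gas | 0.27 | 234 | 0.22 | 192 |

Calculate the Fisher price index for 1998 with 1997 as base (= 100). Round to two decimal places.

Laspeyres component (base-period weights):
ΣP(1998)Q(1997) = 21.76×22 + 7.68×136 + 0.22×234 = 478.72 + 1044.48 + 51.48 = 1574.68
ΣP(1997)Q(1997) = 16.93×22 + 8.73×136 + 0.27×234 = 372.46 + 1187.28 + 63.18 = 1622.92
L = 1574.68 / 1622.92 × 100 = 97.0276
Paasche component (current-period weights):
ΣP(1998)Q(1998) = 21.76×22 + 7.68×150 + 0.22×192 = 478.72 + 1152 + 42.24 = 1672.96
ΣP(1997)Q(1998) = 16.93×22 + 8.73×150 + 0.27×192 = 372.46 + 1309.5 + 51.84 = 1733.8
P = 1672.96 / 1733.8 × 100 = 96.4909
Fisher = √(L × P) = √(97.0276 × 96.4909) = 96.7589

96.76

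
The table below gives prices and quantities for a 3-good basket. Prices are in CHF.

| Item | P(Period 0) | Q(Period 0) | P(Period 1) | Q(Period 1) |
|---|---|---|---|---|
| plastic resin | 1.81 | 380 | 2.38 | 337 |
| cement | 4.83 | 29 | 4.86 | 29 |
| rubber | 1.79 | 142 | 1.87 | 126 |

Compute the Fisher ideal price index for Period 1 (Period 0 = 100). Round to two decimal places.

Laspeyres component (base-period weights):
ΣP(Period 1)Q(Period 0) = 2.38×380 + 4.86×29 + 1.87×142 = 904.4 + 140.94 + 265.54 = 1310.88
ΣP(Period 0)Q(Period 0) = 1.81×380 + 4.83×29 + 1.79×142 = 687.8 + 140.07 + 254.18 = 1082.05
L = 1310.88 / 1082.05 × 100 = 121.1478
Paasche component (current-period weights):
ΣP(Period 1)Q(Period 1) = 2.38×337 + 4.86×29 + 1.87×126 = 802.06 + 140.94 + 235.62 = 1178.62
ΣP(Period 0)Q(Period 1) = 1.81×337 + 4.83×29 + 1.79×126 = 609.97 + 140.07 + 225.54 = 975.58
P = 1178.62 / 975.58 × 100 = 120.8122
Fisher = √(L × P) = √(121.1478 × 120.8122) = 120.9799

120.98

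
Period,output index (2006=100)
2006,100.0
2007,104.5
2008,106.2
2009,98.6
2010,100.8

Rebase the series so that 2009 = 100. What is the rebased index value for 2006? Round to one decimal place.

101.4

Rebased(2006) = 100.0 / 98.6 × 100 = 101.4199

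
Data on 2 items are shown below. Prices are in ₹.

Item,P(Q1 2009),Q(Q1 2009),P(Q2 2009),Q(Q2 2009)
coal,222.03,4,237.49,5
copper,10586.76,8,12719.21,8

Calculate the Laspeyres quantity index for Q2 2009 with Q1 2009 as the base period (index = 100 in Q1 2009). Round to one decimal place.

Laspeyres quantity index uses base-period prices as weights.
ΣP(Q1 2009)·Q(Q2 2009) = 222.03×5 + 10586.76×8 = 1110.15 + 84694.08 = 85804.23
ΣP(Q1 2009)·Q(Q1 2009) = 222.03×4 + 10586.76×8 = 888.12 + 84694.08 = 85582.2
Index = 85804.23 / 85582.2 × 100 = 100.2594

100.3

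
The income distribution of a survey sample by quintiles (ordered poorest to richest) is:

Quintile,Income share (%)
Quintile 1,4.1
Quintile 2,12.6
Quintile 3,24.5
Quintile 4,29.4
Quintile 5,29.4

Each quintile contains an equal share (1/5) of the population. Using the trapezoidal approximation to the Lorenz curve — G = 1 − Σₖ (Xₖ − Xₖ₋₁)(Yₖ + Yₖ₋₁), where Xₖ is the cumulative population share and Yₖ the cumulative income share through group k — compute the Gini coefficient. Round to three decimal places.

Cumulative income shares Yₖ: 0.0410, 0.1670, 0.4120, 0.7060, 1.0000
Σ (Xₖ−Xₖ₋₁)(Yₖ+Yₖ₋₁) = (1/5)(0.0410+0.0000) + (1/5)(0.1670+0.0410) + (1/5)(0.4120+0.1670) + (1/5)(0.7060+0.4120) + (1/5)(1.0000+0.7060)
  = 0.0082 + 0.0416 + 0.1158 + 0.2236 + 0.3412 = 0.7304
G = 1 − 0.7304 = 0.2696

0.270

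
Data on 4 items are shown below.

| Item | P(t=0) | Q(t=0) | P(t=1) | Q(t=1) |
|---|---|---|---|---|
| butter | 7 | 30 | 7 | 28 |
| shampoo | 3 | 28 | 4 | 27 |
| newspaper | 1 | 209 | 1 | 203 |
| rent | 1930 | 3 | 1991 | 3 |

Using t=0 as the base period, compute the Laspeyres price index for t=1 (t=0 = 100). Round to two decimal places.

Laspeyres price index uses base-period quantities as weights.
ΣP(t=1)·Q(t=0) = 7×30 + 4×28 + 1×209 + 1991×3 = 210 + 112 + 209 + 5973 = 6504
ΣP(t=0)·Q(t=0) = 7×30 + 3×28 + 1×209 + 1930×3 = 210 + 84 + 209 + 5790 = 6293
Index = 6504 / 6293 × 100 = 103.3529

103.35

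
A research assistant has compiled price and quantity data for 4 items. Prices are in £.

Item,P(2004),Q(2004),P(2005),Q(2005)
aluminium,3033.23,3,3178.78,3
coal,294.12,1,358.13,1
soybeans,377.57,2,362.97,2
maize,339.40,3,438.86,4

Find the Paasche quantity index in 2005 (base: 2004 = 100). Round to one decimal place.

103.7

Paasche quantity index uses current-period prices as weights.
ΣP(2005)·Q(2005) = 3178.78×3 + 358.13×1 + 362.97×2 + 438.86×4 = 9536.34 + 358.13 + 725.94 + 1755.44 = 12375.85
ΣP(2005)·Q(2004) = 3178.78×3 + 358.13×1 + 362.97×2 + 438.86×3 = 9536.34 + 358.13 + 725.94 + 1316.58 = 11936.99
Index = 12375.85 / 11936.99 × 100 = 103.6765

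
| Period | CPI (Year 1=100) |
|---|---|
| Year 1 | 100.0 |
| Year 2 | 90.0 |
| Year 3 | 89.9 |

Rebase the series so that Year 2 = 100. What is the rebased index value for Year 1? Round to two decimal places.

Rebased(Year 1) = 100.0 / 90.0 × 100 = 111.1111

111.11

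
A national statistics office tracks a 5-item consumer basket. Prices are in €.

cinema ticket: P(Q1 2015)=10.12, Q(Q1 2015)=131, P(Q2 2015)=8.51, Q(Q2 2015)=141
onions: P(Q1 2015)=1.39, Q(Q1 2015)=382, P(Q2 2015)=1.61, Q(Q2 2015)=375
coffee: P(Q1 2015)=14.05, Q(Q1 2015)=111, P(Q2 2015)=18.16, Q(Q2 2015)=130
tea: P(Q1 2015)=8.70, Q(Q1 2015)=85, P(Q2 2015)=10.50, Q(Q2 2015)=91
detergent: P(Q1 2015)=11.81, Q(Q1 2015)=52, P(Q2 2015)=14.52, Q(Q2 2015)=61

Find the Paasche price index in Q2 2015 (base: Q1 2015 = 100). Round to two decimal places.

Paasche price index uses current-period quantities as weights.
ΣP(Q2 2015)·Q(Q2 2015) = 8.51×141 + 1.61×375 + 18.16×130 + 10.50×91 + 14.52×61 = 1199.91 + 603.75 + 2360.8 + 955.5 + 885.72 = 6005.68
ΣP(Q1 2015)·Q(Q2 2015) = 10.12×141 + 1.39×375 + 14.05×130 + 8.70×91 + 11.81×61 = 1426.92 + 521.25 + 1826.5 + 791.7 + 720.41 = 5286.78
Index = 6005.68 / 5286.78 × 100 = 113.5981

113.60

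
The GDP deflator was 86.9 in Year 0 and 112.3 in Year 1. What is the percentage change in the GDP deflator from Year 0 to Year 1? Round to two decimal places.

29.23%

Change = (112.3 − 86.9) / 86.9 × 100
       = 25.4 / 86.9 × 100 = 29.2290%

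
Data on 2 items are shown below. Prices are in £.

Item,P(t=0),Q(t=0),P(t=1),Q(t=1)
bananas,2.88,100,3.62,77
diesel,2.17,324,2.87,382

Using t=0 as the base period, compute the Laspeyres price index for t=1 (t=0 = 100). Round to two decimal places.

130.35

Laspeyres price index uses base-period quantities as weights.
ΣP(t=1)·Q(t=0) = 3.62×100 + 2.87×324 = 362 + 929.88 = 1291.88
ΣP(t=0)·Q(t=0) = 2.88×100 + 2.17×324 = 288 + 703.08 = 991.08
Index = 1291.88 / 991.08 × 100 = 130.3507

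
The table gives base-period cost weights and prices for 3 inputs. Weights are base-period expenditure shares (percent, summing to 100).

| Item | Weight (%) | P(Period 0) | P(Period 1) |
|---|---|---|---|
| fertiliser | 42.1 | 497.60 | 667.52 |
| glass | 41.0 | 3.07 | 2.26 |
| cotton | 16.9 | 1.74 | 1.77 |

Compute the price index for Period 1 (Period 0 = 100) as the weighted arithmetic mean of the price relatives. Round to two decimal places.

fertiliser: 42.1 × (667.52/497.60) = 42.1 × 1.341479 = 56.4763
glass: 41.0 × (2.26/3.07) = 41.0 × 0.736156 = 30.1824
cotton: 16.9 × (1.77/1.74) = 16.9 × 1.017241 = 17.1914
Index = Σ wᵢ·(p₁ᵢ/p₀ᵢ) = 56.4763 + 30.1824 + 17.1914 = 103.8501

103.85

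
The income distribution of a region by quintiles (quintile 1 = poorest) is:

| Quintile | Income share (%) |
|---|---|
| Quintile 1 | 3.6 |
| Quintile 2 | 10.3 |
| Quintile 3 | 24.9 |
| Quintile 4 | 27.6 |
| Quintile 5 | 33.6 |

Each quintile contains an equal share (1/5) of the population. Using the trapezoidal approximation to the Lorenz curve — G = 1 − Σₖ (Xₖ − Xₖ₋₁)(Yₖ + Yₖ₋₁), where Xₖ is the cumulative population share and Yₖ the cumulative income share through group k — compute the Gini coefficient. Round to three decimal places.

0.309

Cumulative income shares Yₖ: 0.0360, 0.1390, 0.3880, 0.6640, 1.0000
Σ (Xₖ−Xₖ₋₁)(Yₖ+Yₖ₋₁) = (1/5)(0.0360+0.0000) + (1/5)(0.1390+0.0360) + (1/5)(0.3880+0.1390) + (1/5)(0.6640+0.3880) + (1/5)(1.0000+0.6640)
  = 0.0072 + 0.0350 + 0.1054 + 0.2104 + 0.3328 = 0.6908
G = 1 − 0.6908 = 0.3092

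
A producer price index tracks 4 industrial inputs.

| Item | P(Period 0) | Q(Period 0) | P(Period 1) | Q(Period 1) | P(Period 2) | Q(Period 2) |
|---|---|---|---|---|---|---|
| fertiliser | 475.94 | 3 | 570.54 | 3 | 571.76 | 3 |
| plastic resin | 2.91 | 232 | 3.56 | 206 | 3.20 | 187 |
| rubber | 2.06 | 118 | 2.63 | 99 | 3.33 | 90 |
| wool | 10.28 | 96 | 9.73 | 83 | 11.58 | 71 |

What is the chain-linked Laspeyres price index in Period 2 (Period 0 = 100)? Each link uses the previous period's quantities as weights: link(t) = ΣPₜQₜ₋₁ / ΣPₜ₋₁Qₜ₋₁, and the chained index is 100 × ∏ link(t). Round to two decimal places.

Link Period 0→Period 1:
ΣP(Period 1)Q(Period 0) = 570.54×3 + 3.56×232 + 2.63×118 + 9.73×96 = 1711.62 + 825.92 + 310.34 + 934.08 = 3781.96
ΣP(Period 0)Q(Period 0) = 475.94×3 + 2.91×232 + 2.06×118 + 10.28×96 = 1427.82 + 675.12 + 243.08 + 986.88 = 3332.9
link = 3781.96/3332.9 = 1.134736
Link Period 1→Period 2:
ΣP(Period 2)Q(Period 1) = 571.76×3 + 3.20×206 + 3.33×99 + 11.58×83 = 1715.28 + 659.2 + 329.67 + 961.14 = 3665.29
ΣP(Period 1)Q(Period 1) = 570.54×3 + 3.56×206 + 2.63×99 + 9.73×83 = 1711.62 + 733.36 + 260.37 + 807.59 = 3512.94
link = 3665.29/3512.94 = 1.043368
Chained index = 100 × 1.134736 × 1.043368 = 118.3947

118.39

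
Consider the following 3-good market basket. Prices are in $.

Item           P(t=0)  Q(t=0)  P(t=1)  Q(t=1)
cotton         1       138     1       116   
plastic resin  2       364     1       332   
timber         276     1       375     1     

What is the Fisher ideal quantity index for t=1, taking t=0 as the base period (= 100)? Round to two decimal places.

93.15

Laspeyres component (base-period weights):
ΣP(t=0)Q(t=1) = 1×116 + 2×332 + 276×1 = 116 + 664 + 276 = 1056
ΣP(t=0)Q(t=0) = 1×138 + 2×364 + 276×1 = 138 + 728 + 276 = 1142
L = 1056 / 1142 × 100 = 92.4694
Paasche component (current-period weights):
ΣP(t=1)Q(t=1) = 1×116 + 1×332 + 375×1 = 116 + 332 + 375 = 823
ΣP(t=1)Q(t=0) = 1×138 + 1×364 + 375×1 = 138 + 364 + 375 = 877
P = 823 / 877 × 100 = 93.8426
Fisher = √(L × P) = √(92.4694 × 93.8426) = 93.1535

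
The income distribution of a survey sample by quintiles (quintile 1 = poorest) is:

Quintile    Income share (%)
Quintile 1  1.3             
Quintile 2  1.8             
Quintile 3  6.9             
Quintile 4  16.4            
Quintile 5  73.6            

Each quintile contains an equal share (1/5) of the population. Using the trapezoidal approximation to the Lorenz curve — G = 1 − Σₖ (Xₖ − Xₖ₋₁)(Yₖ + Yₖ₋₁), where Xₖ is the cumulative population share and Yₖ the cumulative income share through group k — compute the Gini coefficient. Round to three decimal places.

0.637

Cumulative income shares Yₖ: 0.0130, 0.0310, 0.1000, 0.2640, 1.0000
Σ (Xₖ−Xₖ₋₁)(Yₖ+Yₖ₋₁) = (1/5)(0.0130+0.0000) + (1/5)(0.0310+0.0130) + (1/5)(0.1000+0.0310) + (1/5)(0.2640+0.1000) + (1/5)(1.0000+0.2640)
  = 0.0026 + 0.0088 + 0.0262 + 0.0728 + 0.2528 = 0.3632
G = 1 − 0.3632 = 0.6368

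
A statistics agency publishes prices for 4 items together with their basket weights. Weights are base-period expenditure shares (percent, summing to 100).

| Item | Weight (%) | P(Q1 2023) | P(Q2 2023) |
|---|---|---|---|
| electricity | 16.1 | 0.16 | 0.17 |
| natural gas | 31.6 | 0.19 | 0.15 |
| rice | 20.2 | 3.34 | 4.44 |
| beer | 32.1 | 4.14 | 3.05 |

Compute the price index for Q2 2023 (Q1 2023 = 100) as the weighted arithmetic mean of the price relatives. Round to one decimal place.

electricity: 16.1 × (0.17/0.16) = 16.1 × 1.062500 = 17.1063
natural gas: 31.6 × (0.15/0.19) = 31.6 × 0.789474 = 24.9474
rice: 20.2 × (4.44/3.34) = 20.2 × 1.329341 = 26.8527
beer: 32.1 × (3.05/4.14) = 32.1 × 0.736715 = 23.6486
Index = Σ wᵢ·(p₁ᵢ/p₀ᵢ) = 17.1063 + 24.9474 + 26.8527 + 23.6486 = 92.5549

92.6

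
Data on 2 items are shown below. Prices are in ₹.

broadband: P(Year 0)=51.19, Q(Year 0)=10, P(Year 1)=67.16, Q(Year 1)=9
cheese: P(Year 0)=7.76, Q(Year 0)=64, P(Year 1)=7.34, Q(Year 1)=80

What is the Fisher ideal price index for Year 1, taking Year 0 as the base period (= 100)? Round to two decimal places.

Laspeyres component (base-period weights):
ΣP(Year 1)Q(Year 0) = 67.16×10 + 7.34×64 = 671.6 + 469.76 = 1141.36
ΣP(Year 0)Q(Year 0) = 51.19×10 + 7.76×64 = 511.9 + 496.64 = 1008.54
L = 1141.36 / 1008.54 × 100 = 113.1695
Paasche component (current-period weights):
ΣP(Year 1)Q(Year 1) = 67.16×9 + 7.34×80 = 604.44 + 587.2 = 1191.64
ΣP(Year 0)Q(Year 1) = 51.19×9 + 7.76×80 = 460.71 + 620.8 = 1081.51
P = 1191.64 / 1081.51 × 100 = 110.1830
Fisher = √(L × P) = √(113.1695 × 110.1830) = 111.6663

111.67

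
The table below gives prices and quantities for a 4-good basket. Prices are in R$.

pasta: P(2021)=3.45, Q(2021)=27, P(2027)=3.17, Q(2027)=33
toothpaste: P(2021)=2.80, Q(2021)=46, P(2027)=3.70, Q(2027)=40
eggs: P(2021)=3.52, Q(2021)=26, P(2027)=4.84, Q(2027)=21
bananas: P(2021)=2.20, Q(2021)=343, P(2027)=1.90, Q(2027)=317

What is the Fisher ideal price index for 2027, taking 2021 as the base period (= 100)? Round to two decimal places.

Laspeyres component (base-period weights):
ΣP(2027)Q(2021) = 3.17×27 + 3.70×46 + 4.84×26 + 1.90×343 = 85.59 + 170.2 + 125.84 + 651.7 = 1033.33
ΣP(2021)Q(2021) = 3.45×27 + 2.80×46 + 3.52×26 + 2.20×343 = 93.15 + 128.8 + 91.52 + 754.6 = 1068.07
L = 1033.33 / 1068.07 × 100 = 96.7474
Paasche component (current-period weights):
ΣP(2027)Q(2027) = 3.17×33 + 3.70×40 + 4.84×21 + 1.90×317 = 104.61 + 148 + 101.64 + 602.3 = 956.55
ΣP(2021)Q(2027) = 3.45×33 + 2.80×40 + 3.52×21 + 2.20×317 = 113.85 + 112 + 73.92 + 697.4 = 997.17
P = 956.55 / 997.17 × 100 = 95.9265
Fisher = √(L × P) = √(96.7474 × 95.9265) = 96.3361

96.34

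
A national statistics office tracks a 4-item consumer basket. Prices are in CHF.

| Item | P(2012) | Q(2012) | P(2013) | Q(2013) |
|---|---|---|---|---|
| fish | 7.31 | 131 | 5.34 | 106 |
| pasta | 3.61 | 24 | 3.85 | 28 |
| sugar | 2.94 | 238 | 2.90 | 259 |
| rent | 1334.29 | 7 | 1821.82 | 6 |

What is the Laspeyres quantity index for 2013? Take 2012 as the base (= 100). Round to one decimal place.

Laspeyres quantity index uses base-period prices as weights.
ΣP(2012)·Q(2013) = 7.31×106 + 3.61×28 + 2.94×259 + 1334.29×6 = 774.86 + 101.08 + 761.46 + 8005.74 = 9643.14
ΣP(2012)·Q(2012) = 7.31×131 + 3.61×24 + 2.94×238 + 1334.29×7 = 957.61 + 86.64 + 699.72 + 9340.03 = 11084
Index = 9643.14 / 11084 × 100 = 87.0005

87.0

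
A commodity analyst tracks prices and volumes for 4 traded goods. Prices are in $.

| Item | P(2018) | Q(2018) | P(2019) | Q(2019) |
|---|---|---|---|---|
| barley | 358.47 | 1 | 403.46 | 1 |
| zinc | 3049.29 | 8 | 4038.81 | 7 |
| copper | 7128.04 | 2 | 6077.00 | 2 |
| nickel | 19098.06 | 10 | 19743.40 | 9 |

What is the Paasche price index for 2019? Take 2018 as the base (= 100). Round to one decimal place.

Paasche price index uses current-period quantities as weights.
ΣP(2019)·Q(2019) = 403.46×1 + 4038.81×7 + 6077.00×2 + 19743.40×9 = 403.46 + 28271.67 + 12154 + 177690.6 = 218519.73
ΣP(2018)·Q(2019) = 358.47×1 + 3049.29×7 + 7128.04×2 + 19098.06×9 = 358.47 + 21345.03 + 14256.08 + 171882.54 = 207842.12
Index = 218519.73 / 207842.12 × 100 = 105.1374

105.1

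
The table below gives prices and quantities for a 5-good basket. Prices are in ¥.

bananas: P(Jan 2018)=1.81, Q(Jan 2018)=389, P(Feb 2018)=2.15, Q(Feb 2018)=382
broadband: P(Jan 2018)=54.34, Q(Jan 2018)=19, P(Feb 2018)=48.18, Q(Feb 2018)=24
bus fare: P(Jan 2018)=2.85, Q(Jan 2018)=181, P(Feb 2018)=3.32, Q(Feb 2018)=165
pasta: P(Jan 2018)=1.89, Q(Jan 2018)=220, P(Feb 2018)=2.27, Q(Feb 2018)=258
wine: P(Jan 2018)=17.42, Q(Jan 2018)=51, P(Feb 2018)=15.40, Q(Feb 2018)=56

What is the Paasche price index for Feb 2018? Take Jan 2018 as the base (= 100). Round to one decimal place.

Paasche price index uses current-period quantities as weights.
ΣP(Feb 2018)·Q(Feb 2018) = 2.15×382 + 48.18×24 + 3.32×165 + 2.27×258 + 15.40×56 = 821.3 + 1156.32 + 547.8 + 585.66 + 862.4 = 3973.48
ΣP(Jan 2018)·Q(Feb 2018) = 1.81×382 + 54.34×24 + 2.85×165 + 1.89×258 + 17.42×56 = 691.42 + 1304.16 + 470.25 + 487.62 + 975.52 = 3928.97
Index = 3973.48 / 3928.97 × 100 = 101.1329

101.1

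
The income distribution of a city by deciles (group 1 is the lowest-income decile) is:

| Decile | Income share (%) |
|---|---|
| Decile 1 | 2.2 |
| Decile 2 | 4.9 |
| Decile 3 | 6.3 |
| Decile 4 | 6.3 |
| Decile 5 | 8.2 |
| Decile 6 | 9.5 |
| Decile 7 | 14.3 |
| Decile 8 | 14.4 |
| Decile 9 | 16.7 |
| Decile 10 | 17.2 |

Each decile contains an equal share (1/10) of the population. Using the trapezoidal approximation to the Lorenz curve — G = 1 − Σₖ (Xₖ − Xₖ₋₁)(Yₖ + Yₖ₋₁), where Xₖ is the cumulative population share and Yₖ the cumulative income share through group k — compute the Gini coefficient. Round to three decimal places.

Cumulative income shares Yₖ: 0.0220, 0.0710, 0.1340, 0.1970, 0.2790, 0.3740, 0.5170, 0.6610, 0.8280, 1.0000
Σ (Xₖ−Xₖ₋₁)(Yₖ+Yₖ₋₁) = (1/10)(0.0220+0.0000) + (1/10)(0.0710+0.0220) + (1/10)(0.1340+0.0710) + (1/10)(0.1970+0.1340) + (1/10)(0.2790+0.1970) + (1/10)(0.3740+0.2790) + (1/10)(0.5170+0.3740) + (1/10)(0.6610+0.5170) + (1/10)(0.8280+0.6610) + (1/10)(1.0000+0.8280)
  = 0.0022 + 0.0093 + 0.0205 + 0.0331 + 0.0476 + 0.0653 + 0.0891 + 0.1178 + 0.1489 + 0.1828 = 0.7166
G = 1 − 0.7166 = 0.2834

0.283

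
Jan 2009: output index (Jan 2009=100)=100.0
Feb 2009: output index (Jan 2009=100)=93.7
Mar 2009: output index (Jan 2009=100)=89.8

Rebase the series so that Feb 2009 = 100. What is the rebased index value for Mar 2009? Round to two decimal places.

95.84

Rebased(Mar 2009) = 89.8 / 93.7 × 100 = 95.8378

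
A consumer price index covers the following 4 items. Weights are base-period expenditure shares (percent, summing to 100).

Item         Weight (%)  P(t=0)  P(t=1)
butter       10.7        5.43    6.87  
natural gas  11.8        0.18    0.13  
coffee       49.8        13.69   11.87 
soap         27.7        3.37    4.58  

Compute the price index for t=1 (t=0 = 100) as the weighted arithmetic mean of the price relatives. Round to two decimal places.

butter: 10.7 × (6.87/5.43) = 10.7 × 1.265193 = 13.5376
natural gas: 11.8 × (0.13/0.18) = 11.8 × 0.722222 = 8.5222
coffee: 49.8 × (11.87/13.69) = 49.8 × 0.867056 = 43.1794
soap: 27.7 × (4.58/3.37) = 27.7 × 1.359050 = 37.6457
Index = Σ wᵢ·(p₁ᵢ/p₀ᵢ) = 13.5376 + 8.5222 + 43.1794 + 37.6457 = 102.8849

102.88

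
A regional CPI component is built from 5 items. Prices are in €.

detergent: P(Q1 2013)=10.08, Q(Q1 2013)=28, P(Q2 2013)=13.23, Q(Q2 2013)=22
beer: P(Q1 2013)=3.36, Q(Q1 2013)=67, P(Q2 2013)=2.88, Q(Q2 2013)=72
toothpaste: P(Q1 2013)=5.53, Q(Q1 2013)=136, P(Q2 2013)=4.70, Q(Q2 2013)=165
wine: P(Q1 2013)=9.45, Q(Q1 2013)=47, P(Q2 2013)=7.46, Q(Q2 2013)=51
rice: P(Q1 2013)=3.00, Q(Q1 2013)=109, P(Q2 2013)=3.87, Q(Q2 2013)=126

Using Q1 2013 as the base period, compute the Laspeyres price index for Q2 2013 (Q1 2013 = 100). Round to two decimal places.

Laspeyres price index uses base-period quantities as weights.
ΣP(Q2 2013)·Q(Q1 2013) = 13.23×28 + 2.88×67 + 4.70×136 + 7.46×47 + 3.87×109 = 370.44 + 192.96 + 639.2 + 350.62 + 421.83 = 1975.05
ΣP(Q1 2013)·Q(Q1 2013) = 10.08×28 + 3.36×67 + 5.53×136 + 9.45×47 + 3.00×109 = 282.24 + 225.12 + 752.08 + 444.15 + 327 = 2030.59
Index = 1975.05 / 2030.59 × 100 = 97.2648

97.26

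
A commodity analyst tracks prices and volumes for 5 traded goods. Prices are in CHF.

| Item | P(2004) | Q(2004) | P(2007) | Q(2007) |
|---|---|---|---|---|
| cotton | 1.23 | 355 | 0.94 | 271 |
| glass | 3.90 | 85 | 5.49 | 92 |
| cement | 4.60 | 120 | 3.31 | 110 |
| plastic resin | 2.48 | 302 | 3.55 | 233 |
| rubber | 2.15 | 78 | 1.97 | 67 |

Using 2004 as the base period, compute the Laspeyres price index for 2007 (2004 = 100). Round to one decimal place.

108.3

Laspeyres price index uses base-period quantities as weights.
ΣP(2007)·Q(2004) = 0.94×355 + 5.49×85 + 3.31×120 + 3.55×302 + 1.97×78 = 333.7 + 466.65 + 397.2 + 1072.1 + 153.66 = 2423.31
ΣP(2004)·Q(2004) = 1.23×355 + 3.90×85 + 4.60×120 + 2.48×302 + 2.15×78 = 436.65 + 331.5 + 552 + 748.96 + 167.7 = 2236.81
Index = 2423.31 / 2236.81 × 100 = 108.3378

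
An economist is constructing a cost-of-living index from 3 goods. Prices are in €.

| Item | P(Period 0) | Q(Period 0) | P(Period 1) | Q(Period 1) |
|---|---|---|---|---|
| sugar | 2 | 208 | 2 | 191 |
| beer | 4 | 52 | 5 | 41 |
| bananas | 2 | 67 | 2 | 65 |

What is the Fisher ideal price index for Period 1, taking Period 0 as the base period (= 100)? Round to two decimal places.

Laspeyres component (base-period weights):
ΣP(Period 1)Q(Period 0) = 2×208 + 5×52 + 2×67 = 416 + 260 + 134 = 810
ΣP(Period 0)Q(Period 0) = 2×208 + 4×52 + 2×67 = 416 + 208 + 134 = 758
L = 810 / 758 × 100 = 106.8602
Paasche component (current-period weights):
ΣP(Period 1)Q(Period 1) = 2×191 + 5×41 + 2×65 = 382 + 205 + 130 = 717
ΣP(Period 0)Q(Period 1) = 2×191 + 4×41 + 2×65 = 382 + 164 + 130 = 676
P = 717 / 676 × 100 = 106.0651
Fisher = √(L × P) = √(106.8602 × 106.0651) = 106.4619

106.46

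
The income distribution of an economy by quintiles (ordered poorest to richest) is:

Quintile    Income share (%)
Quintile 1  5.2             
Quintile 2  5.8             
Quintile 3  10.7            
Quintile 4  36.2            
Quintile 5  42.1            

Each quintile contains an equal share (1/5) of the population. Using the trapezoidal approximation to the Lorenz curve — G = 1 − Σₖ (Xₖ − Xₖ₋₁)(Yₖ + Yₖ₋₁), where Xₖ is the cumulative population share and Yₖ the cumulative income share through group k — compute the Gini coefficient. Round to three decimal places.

0.417

Cumulative income shares Yₖ: 0.0520, 0.1100, 0.2170, 0.5790, 1.0000
Σ (Xₖ−Xₖ₋₁)(Yₖ+Yₖ₋₁) = (1/5)(0.0520+0.0000) + (1/5)(0.1100+0.0520) + (1/5)(0.2170+0.1100) + (1/5)(0.5790+0.2170) + (1/5)(1.0000+0.5790)
  = 0.0104 + 0.0324 + 0.0654 + 0.1592 + 0.3158 = 0.5832
G = 1 − 0.5832 = 0.4168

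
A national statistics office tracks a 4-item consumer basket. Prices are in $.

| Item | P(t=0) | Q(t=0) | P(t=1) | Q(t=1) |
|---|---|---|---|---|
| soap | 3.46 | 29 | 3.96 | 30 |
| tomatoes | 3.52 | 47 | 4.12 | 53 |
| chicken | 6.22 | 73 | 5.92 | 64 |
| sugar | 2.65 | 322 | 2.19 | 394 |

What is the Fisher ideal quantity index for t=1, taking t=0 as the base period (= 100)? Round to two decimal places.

109.67

Laspeyres component (base-period weights):
ΣP(t=0)Q(t=1) = 3.46×30 + 3.52×53 + 6.22×64 + 2.65×394 = 103.8 + 186.56 + 398.08 + 1044.1 = 1732.54
ΣP(t=0)Q(t=0) = 3.46×29 + 3.52×47 + 6.22×73 + 2.65×322 = 100.34 + 165.44 + 454.06 + 853.3 = 1573.14
L = 1732.54 / 1573.14 × 100 = 110.1326
Paasche component (current-period weights):
ΣP(t=1)Q(t=1) = 3.96×30 + 4.12×53 + 5.92×64 + 2.19×394 = 118.8 + 218.36 + 378.88 + 862.86 = 1578.9
ΣP(t=1)Q(t=0) = 3.96×29 + 4.12×47 + 5.92×73 + 2.19×322 = 114.84 + 193.64 + 432.16 + 705.18 = 1445.82
P = 1578.9 / 1445.82 × 100 = 109.2045
Fisher = √(L × P) = √(110.1326 × 109.2045) = 109.6676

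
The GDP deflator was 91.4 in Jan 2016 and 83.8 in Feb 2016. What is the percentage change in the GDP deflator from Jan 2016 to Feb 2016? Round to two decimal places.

Change = (83.8 − 91.4) / 91.4 × 100
       = -7.6 / 91.4 × 100 = -8.3151%

-8.32%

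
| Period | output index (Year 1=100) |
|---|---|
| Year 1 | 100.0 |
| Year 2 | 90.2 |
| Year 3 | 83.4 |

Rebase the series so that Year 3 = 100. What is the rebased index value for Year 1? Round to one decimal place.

Rebased(Year 1) = 100.0 / 83.4 × 100 = 119.9041

119.9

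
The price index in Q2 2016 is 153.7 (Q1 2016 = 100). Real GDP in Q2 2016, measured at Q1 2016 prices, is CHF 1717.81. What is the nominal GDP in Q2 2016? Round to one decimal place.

2640.3

Nominal = Real × (Index/100) = 1717.81 × (153.7/100)
        = 1717.81 × 1.537 = 2640.2740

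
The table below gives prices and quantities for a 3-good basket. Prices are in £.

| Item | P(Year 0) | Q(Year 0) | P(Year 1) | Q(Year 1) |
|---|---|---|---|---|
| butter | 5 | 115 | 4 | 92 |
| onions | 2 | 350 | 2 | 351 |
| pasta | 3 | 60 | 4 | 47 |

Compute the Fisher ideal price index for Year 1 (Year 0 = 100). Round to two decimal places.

96.38

Laspeyres component (base-period weights):
ΣP(Year 1)Q(Year 0) = 4×115 + 2×350 + 4×60 = 460 + 700 + 240 = 1400
ΣP(Year 0)Q(Year 0) = 5×115 + 2×350 + 3×60 = 575 + 700 + 180 = 1455
L = 1400 / 1455 × 100 = 96.2199
Paasche component (current-period weights):
ΣP(Year 1)Q(Year 1) = 4×92 + 2×351 + 4×47 = 368 + 702 + 188 = 1258
ΣP(Year 0)Q(Year 1) = 5×92 + 2×351 + 3×47 = 460 + 702 + 141 = 1303
P = 1258 / 1303 × 100 = 96.5464
Fisher = √(L × P) = √(96.2199 × 96.5464) = 96.3830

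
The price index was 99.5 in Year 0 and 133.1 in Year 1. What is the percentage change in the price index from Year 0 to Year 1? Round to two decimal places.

33.77%

Change = (133.1 − 99.5) / 99.5 × 100
       = 33.6 / 99.5 × 100 = 33.7688%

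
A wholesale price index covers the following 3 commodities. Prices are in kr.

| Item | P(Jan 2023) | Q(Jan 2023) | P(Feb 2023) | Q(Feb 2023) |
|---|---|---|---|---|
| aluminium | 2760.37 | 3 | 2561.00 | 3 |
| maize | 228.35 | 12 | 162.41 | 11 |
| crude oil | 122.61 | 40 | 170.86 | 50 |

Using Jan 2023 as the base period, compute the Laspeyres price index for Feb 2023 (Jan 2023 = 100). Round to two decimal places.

Laspeyres price index uses base-period quantities as weights.
ΣP(Feb 2023)·Q(Jan 2023) = 2561.00×3 + 162.41×12 + 170.86×40 = 7683 + 1948.92 + 6834.4 = 16466.32
ΣP(Jan 2023)·Q(Jan 2023) = 2760.37×3 + 228.35×12 + 122.61×40 = 8281.11 + 2740.2 + 4904.4 = 15925.71
Index = 16466.32 / 15925.71 × 100 = 103.3946

103.39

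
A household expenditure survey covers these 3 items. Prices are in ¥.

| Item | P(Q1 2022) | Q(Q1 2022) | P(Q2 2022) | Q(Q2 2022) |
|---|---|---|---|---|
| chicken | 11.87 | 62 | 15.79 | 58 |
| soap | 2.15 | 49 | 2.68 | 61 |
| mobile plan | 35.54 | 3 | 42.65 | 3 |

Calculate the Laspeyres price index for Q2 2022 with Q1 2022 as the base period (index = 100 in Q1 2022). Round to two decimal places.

Laspeyres price index uses base-period quantities as weights.
ΣP(Q2 2022)·Q(Q1 2022) = 15.79×62 + 2.68×49 + 42.65×3 = 978.98 + 131.32 + 127.95 = 1238.25
ΣP(Q1 2022)·Q(Q1 2022) = 11.87×62 + 2.15×49 + 35.54×3 = 735.94 + 105.35 + 106.62 = 947.91
Index = 1238.25 / 947.91 × 100 = 130.6295

130.63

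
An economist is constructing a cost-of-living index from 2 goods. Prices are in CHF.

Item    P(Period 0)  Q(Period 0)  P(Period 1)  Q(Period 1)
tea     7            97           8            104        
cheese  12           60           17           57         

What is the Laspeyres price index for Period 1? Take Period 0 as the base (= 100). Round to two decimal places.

128.38

Laspeyres price index uses base-period quantities as weights.
ΣP(Period 1)·Q(Period 0) = 8×97 + 17×60 = 776 + 1020 = 1796
ΣP(Period 0)·Q(Period 0) = 7×97 + 12×60 = 679 + 720 = 1399
Index = 1796 / 1399 × 100 = 128.3774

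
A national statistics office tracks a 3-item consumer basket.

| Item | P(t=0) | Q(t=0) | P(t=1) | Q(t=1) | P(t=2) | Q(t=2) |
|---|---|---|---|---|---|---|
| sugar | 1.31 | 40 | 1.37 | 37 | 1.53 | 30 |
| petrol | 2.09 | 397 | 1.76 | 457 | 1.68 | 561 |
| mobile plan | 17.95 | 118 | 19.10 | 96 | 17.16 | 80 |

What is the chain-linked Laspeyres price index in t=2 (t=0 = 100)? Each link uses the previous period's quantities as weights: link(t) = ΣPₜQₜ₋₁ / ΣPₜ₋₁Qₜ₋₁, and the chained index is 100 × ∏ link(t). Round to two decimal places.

Link t=0→t=1:
ΣP(t=1)Q(t=0) = 1.37×40 + 1.76×397 + 19.10×118 = 54.8 + 698.72 + 2253.8 = 3007.32
ΣP(t=0)Q(t=0) = 1.31×40 + 2.09×397 + 17.95×118 = 52.4 + 829.73 + 2118.1 = 3000.23
link = 3007.32/3000.23 = 1.002363
Link t=1→t=2:
ΣP(t=2)Q(t=1) = 1.53×37 + 1.68×457 + 17.16×96 = 56.61 + 767.76 + 1647.36 = 2471.73
ΣP(t=1)Q(t=1) = 1.37×37 + 1.76×457 + 19.10×96 = 50.69 + 804.32 + 1833.6 = 2688.61
link = 2471.73/2688.61 = 0.919334
Chained index = 100 × 1.002363 × 0.919334 = 92.1506

92.15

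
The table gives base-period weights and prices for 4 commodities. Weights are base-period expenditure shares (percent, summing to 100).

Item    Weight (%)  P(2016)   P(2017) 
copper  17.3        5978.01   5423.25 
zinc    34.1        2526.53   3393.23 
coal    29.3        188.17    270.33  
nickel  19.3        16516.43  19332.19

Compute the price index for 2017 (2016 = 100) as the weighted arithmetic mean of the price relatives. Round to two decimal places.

126.18

copper: 17.3 × (5423.25/5978.01) = 17.3 × 0.907200 = 15.6946
zinc: 34.1 × (3393.23/2526.53) = 34.1 × 1.343040 = 45.7977
coal: 29.3 × (270.33/188.17) = 29.3 × 1.436626 = 42.0932
nickel: 19.3 × (19332.19/16516.43) = 19.3 × 1.170482 = 22.5903
Index = Σ wᵢ·(p₁ᵢ/p₀ᵢ) = 15.6946 + 45.7977 + 42.0932 + 22.5903 = 126.1757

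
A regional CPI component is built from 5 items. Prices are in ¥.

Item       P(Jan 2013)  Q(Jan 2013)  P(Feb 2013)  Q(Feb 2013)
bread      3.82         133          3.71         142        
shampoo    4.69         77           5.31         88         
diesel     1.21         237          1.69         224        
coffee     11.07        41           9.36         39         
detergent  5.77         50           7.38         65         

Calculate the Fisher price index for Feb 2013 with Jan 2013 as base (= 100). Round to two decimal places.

108.68

Laspeyres component (base-period weights):
ΣP(Feb 2013)Q(Jan 2013) = 3.71×133 + 5.31×77 + 1.69×237 + 9.36×41 + 7.38×50 = 493.43 + 408.87 + 400.53 + 383.76 + 369 = 2055.59
ΣP(Jan 2013)Q(Jan 2013) = 3.82×133 + 4.69×77 + 1.21×237 + 11.07×41 + 5.77×50 = 508.06 + 361.13 + 286.77 + 453.87 + 288.5 = 1898.33
L = 2055.59 / 1898.33 × 100 = 108.2841
Paasche component (current-period weights):
ΣP(Feb 2013)Q(Feb 2013) = 3.71×142 + 5.31×88 + 1.69×224 + 9.36×39 + 7.38×65 = 526.82 + 467.28 + 378.56 + 365.04 + 479.7 = 2217.4
ΣP(Jan 2013)Q(Feb 2013) = 3.82×142 + 4.69×88 + 1.21×224 + 11.07×39 + 5.77×65 = 542.44 + 412.72 + 271.04 + 431.73 + 375.05 = 2032.98
P = 2217.4 / 2032.98 × 100 = 109.0714
Fisher = √(L × P) = √(108.2841 × 109.0714) = 108.6771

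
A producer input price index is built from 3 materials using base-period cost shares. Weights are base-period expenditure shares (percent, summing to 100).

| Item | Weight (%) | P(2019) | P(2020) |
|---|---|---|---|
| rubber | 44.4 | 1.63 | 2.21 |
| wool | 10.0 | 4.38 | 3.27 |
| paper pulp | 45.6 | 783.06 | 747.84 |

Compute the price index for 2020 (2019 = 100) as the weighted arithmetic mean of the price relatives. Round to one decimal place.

rubber: 44.4 × (2.21/1.63) = 44.4 × 1.355828 = 60.1988
wool: 10.0 × (3.27/4.38) = 10.0 × 0.746575 = 7.4658
paper pulp: 45.6 × (747.84/783.06) = 45.6 × 0.955023 = 43.5490
Index = Σ wᵢ·(p₁ᵢ/p₀ᵢ) = 60.1988 + 7.4658 + 43.5490 = 111.2136

111.2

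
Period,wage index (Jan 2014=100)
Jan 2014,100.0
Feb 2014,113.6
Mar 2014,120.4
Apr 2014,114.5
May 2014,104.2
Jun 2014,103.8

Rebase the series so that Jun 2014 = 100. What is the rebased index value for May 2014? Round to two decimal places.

100.39

Rebased(May 2014) = 104.2 / 103.8 × 100 = 100.3854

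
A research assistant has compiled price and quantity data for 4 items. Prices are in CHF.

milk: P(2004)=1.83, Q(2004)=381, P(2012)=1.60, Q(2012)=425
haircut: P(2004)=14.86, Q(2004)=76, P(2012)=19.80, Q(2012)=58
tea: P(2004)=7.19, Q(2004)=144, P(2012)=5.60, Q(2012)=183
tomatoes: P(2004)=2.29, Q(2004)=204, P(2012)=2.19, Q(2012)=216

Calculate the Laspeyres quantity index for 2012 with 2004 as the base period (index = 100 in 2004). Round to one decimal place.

Laspeyres quantity index uses base-period prices as weights.
ΣP(2004)·Q(2012) = 1.83×425 + 14.86×58 + 7.19×183 + 2.29×216 = 777.75 + 861.88 + 1315.77 + 494.64 = 3450.04
ΣP(2004)·Q(2004) = 1.83×381 + 14.86×76 + 7.19×144 + 2.29×204 = 697.23 + 1129.36 + 1035.36 + 467.16 = 3329.11
Index = 3450.04 / 3329.11 × 100 = 103.6325

103.6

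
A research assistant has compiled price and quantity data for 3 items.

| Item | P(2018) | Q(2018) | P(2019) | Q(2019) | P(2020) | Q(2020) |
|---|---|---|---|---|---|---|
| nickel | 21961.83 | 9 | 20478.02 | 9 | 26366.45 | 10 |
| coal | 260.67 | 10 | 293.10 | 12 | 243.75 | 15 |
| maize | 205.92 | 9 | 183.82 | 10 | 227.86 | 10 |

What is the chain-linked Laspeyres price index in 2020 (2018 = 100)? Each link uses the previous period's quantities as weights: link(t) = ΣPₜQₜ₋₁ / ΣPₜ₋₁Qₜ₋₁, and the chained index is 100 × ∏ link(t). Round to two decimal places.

119.49

Link 2018→2019:
ΣP(2019)Q(2018) = 20478.02×9 + 293.10×10 + 183.82×9 = 184302.18 + 2931 + 1654.38 = 188887.56
ΣP(2018)Q(2018) = 21961.83×9 + 260.67×10 + 205.92×9 = 197656.47 + 2606.7 + 1853.28 = 202116.45
link = 188887.56/202116.45 = 0.934548
Link 2019→2020:
ΣP(2020)Q(2019) = 26366.45×9 + 243.75×12 + 227.86×10 = 237298.05 + 2925 + 2278.6 = 242501.65
ΣP(2019)Q(2019) = 20478.02×9 + 293.10×12 + 183.82×10 = 184302.18 + 3517.2 + 1838.2 = 189657.58
link = 242501.65/189657.58 = 1.278629
Chained index = 100 × 0.934548 × 1.278629 = 119.4940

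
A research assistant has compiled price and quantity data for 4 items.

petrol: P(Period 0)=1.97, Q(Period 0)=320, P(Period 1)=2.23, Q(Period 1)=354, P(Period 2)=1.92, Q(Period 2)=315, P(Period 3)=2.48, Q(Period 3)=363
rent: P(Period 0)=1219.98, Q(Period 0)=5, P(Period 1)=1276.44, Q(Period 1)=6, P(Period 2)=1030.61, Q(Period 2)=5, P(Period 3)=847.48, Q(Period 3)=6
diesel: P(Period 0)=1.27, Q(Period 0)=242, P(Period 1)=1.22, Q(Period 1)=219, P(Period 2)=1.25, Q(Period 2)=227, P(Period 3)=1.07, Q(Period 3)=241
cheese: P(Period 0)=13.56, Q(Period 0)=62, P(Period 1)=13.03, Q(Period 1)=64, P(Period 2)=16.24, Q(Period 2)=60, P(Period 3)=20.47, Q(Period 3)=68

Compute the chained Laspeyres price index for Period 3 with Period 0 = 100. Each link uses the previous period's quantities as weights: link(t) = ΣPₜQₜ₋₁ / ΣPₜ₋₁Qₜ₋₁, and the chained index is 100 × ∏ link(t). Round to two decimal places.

Link Period 0→Period 1:
ΣP(Period 1)Q(Period 0) = 2.23×320 + 1276.44×5 + 1.22×242 + 13.03×62 = 713.6 + 6382.2 + 295.24 + 807.86 = 8198.9
ΣP(Period 0)Q(Period 0) = 1.97×320 + 1219.98×5 + 1.27×242 + 13.56×62 = 630.4 + 6099.9 + 307.34 + 840.72 = 7878.36
link = 8198.9/7878.36 = 1.040686
Link Period 1→Period 2:
ΣP(Period 2)Q(Period 1) = 1.92×354 + 1030.61×6 + 1.25×219 + 16.24×64 = 679.68 + 6183.66 + 273.75 + 1039.36 = 8176.45
ΣP(Period 1)Q(Period 1) = 2.23×354 + 1276.44×6 + 1.22×219 + 13.03×64 = 789.42 + 7658.64 + 267.18 + 833.92 = 9549.16
link = 8176.45/9549.16 = 0.856248
Link Period 2→Period 3:
ΣP(Period 3)Q(Period 2) = 2.48×315 + 847.48×5 + 1.07×227 + 20.47×60 = 781.2 + 4237.4 + 242.89 + 1228.2 = 6489.69
ΣP(Period 2)Q(Period 2) = 1.92×315 + 1030.61×5 + 1.25×227 + 16.24×60 = 604.8 + 5153.05 + 283.75 + 974.4 = 7016
link = 6489.69/7016 = 0.924984
Chained index = 100 × 1.040686 × 0.856248 × 0.924984 = 82.4240

82.42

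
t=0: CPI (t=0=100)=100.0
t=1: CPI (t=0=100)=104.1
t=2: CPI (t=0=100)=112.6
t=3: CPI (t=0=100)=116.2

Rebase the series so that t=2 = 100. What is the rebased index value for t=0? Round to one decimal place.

Rebased(t=0) = 100.0 / 112.6 × 100 = 88.8099

88.8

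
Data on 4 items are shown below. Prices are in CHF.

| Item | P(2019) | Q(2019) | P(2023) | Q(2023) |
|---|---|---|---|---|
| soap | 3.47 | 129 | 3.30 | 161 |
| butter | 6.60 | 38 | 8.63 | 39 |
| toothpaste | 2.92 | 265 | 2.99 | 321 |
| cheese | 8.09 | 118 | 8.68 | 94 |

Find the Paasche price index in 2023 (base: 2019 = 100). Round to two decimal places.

105.16

Paasche price index uses current-period quantities as weights.
ΣP(2023)·Q(2023) = 3.30×161 + 8.63×39 + 2.99×321 + 8.68×94 = 531.3 + 336.57 + 959.79 + 815.92 = 2643.58
ΣP(2019)·Q(2023) = 3.47×161 + 6.60×39 + 2.92×321 + 8.09×94 = 558.67 + 257.4 + 937.32 + 760.46 = 2513.85
Index = 2643.58 / 2513.85 × 100 = 105.1606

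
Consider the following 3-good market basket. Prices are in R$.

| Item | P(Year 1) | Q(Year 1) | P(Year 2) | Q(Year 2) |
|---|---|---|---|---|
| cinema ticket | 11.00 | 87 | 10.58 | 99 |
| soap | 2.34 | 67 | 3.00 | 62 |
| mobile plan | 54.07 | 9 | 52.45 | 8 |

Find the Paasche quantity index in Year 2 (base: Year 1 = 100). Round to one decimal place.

103.7

Paasche quantity index uses current-period prices as weights.
ΣP(Year 2)·Q(Year 2) = 10.58×99 + 3.00×62 + 52.45×8 = 1047.42 + 186 + 419.6 = 1653.02
ΣP(Year 2)·Q(Year 1) = 10.58×87 + 3.00×67 + 52.45×9 = 920.46 + 201 + 472.05 = 1593.51
Index = 1653.02 / 1593.51 × 100 = 103.7345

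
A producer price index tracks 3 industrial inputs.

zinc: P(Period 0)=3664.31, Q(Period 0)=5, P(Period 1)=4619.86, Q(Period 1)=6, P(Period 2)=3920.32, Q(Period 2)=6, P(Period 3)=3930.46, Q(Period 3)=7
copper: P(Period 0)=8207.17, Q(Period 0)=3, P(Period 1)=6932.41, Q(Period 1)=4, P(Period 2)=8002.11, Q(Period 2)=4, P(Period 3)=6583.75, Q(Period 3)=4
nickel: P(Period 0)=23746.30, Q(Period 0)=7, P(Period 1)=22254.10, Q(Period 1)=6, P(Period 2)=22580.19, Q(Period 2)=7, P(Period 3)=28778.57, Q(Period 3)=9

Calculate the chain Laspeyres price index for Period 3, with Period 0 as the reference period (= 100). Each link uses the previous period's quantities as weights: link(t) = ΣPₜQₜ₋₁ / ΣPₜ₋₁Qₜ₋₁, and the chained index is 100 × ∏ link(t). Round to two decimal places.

113.56

Link Period 0→Period 1:
ΣP(Period 1)Q(Period 0) = 4619.86×5 + 6932.41×3 + 22254.10×7 = 23099.3 + 20797.23 + 155778.7 = 199675.23
ΣP(Period 0)Q(Period 0) = 3664.31×5 + 8207.17×3 + 23746.30×7 = 18321.55 + 24621.51 + 166224.1 = 209167.16
link = 199675.23/209167.16 = 0.954620
Link Period 1→Period 2:
ΣP(Period 2)Q(Period 1) = 3920.32×6 + 8002.11×4 + 22580.19×6 = 23521.92 + 32008.44 + 135481.14 = 191011.5
ΣP(Period 1)Q(Period 1) = 4619.86×6 + 6932.41×4 + 22254.10×6 = 27719.16 + 27729.64 + 133524.6 = 188973.4
link = 191011.5/188973.4 = 1.010785
Link Period 2→Period 3:
ΣP(Period 3)Q(Period 2) = 3930.46×6 + 6583.75×4 + 28778.57×7 = 23582.76 + 26335 + 201449.99 = 251367.75
ΣP(Period 2)Q(Period 2) = 3920.32×6 + 8002.11×4 + 22580.19×7 = 23521.92 + 32008.44 + 158061.33 = 213591.69
link = 251367.75/213591.69 = 1.176861
Chained index = 100 × 0.954620 × 1.010785 × 1.176861 = 113.5572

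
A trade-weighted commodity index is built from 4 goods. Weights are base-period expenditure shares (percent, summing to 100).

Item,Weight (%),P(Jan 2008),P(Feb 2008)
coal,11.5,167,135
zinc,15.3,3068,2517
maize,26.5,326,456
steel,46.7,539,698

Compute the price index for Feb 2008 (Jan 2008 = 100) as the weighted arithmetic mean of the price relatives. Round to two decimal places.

coal: 11.5 × (135/167) = 11.5 × 0.808383 = 9.2964
zinc: 15.3 × (2517/3068) = 15.3 × 0.820404 = 12.5522
maize: 26.5 × (456/326) = 26.5 × 1.398773 = 37.0675
steel: 46.7 × (698/539) = 46.7 × 1.294991 = 60.4761
Index = Σ wᵢ·(p₁ᵢ/p₀ᵢ) = 9.2964 + 12.5522 + 37.0675 + 60.4761 = 119.3921

119.39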